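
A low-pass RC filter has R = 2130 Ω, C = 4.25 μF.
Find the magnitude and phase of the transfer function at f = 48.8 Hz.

Step 1 — Angular frequency: ω = 2π·48.8 = 306.6 rad/s.
Step 2 — Transfer function: H(jω) = 1/(1 + jωRC).
Step 3 — Denominator: 1 + jωRC = 1 + j·306.6·2130·4.25e-06 = 1 + j2.776.
Step 4 — H = 0.1149 - j0.3189.
Step 5 — Magnitude: |H| = 0.3389 (-9.4 dB); phase: φ = -70.2°.

|H| = 0.3389 (-9.4 dB), φ = -70.2°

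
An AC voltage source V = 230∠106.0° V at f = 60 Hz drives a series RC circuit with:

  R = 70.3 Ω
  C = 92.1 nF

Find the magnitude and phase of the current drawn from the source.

Step 1 — Angular frequency: ω = 2π·f = 2π·60 = 377 rad/s.
Step 2 — Component impedances:
  R: Z = R = 70.3 Ω
  C: Z = 1/(jωC) = -j/(ω·C) = 0 - j2.88e+04 Ω
Step 3 — Series combination: Z_total = R + C = 70.3 - j2.88e+04 Ω = 2.88e+04∠-89.9° Ω.
Step 4 — Source phasor: V = 230∠106.0° V = -63.4 + j221.1 V.
Step 5 — Ohm's law: I = V / Z_total = (-63.4 + j221.1) / (70.3 - j2.88e+04) = -0.007682 - j0.002182 A.
Step 6 — Convert to polar: |I| = 0.007986 A, ∠I = -164.1°.

I = 0.007986∠-164.1° A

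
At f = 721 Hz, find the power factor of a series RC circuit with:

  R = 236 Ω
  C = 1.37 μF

Step 1 — Angular frequency: ω = 2π·f = 2π·721 = 4530 rad/s.
Step 2 — Component impedances:
  R: Z = R = 236 Ω
  C: Z = 1/(jωC) = -j/(ω·C) = 0 - j161.1 Ω
Step 3 — Series combination: Z_total = R + C = 236 - j161.1 Ω = 285.8∠-34.3° Ω.
Step 4 — Power factor: PF = cos(φ) = Re(Z)/|Z| = 236/285.76 = 0.8259.
Step 5 — Type: Im(Z) = -161.1 ⇒ leading (phase φ = -34.3°).

PF = 0.8259 (leading, φ = -34.3°)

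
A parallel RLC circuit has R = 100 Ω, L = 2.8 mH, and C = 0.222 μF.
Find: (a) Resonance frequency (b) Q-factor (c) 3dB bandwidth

Step 1 — Resonance: ω₀ = 1/√(LC) = 1/√(0.0028·2.22e-07) = 4.011e+04 rad/s.
Step 2 — f₀ = ω₀/(2π) = 6384 Hz.
Step 3 — Parallel Q: Q = R/(ω₀L) = 100/(4.011e+04·0.0028) = 0.8904.
Step 4 — Bandwidth: Δω = ω₀/Q = 4.505e+04 rad/s; BW = Δω/(2π) = 7169 Hz.

(a) f₀ = 6384 Hz  (b) Q = 0.8904  (c) BW = 7169 Hz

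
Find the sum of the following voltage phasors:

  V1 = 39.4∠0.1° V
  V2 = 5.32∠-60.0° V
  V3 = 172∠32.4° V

Step 1 — Convert each phasor to rectangular form:
  V1 = 39.4·(cos(0.1°) + j·sin(0.1°)) = 39.4 + j0.06877 V
  V2 = 5.32·(cos(-60.0°) + j·sin(-60.0°)) = 2.66 - j4.607 V
  V3 = 172·(cos(32.4°) + j·sin(32.4°)) = 145.2 + j92.16 V
Step 2 — Sum components: V_total = 187.3 + j87.62 V.
Step 3 — Convert to polar: |V_total| = 206.8 V, ∠V_total = 25.1°.

V_total = 206.8∠25.1° V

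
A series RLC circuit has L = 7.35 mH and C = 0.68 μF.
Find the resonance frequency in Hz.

Step 1 — Resonance condition Im(Z)=0 gives ω₀ = 1/√(LC).
Step 2 — ω₀ = 1/√(0.00735·6.8e-07) = 1.414e+04 rad/s.
Step 3 — f₀ = ω₀/(2π) = 2251 Hz.

f₀ = 2251 Hz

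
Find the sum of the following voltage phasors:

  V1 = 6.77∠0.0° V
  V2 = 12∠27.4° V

Step 1 — Convert each phasor to rectangular form:
  V1 = 6.77·(cos(0.0°) + j·sin(0.0°)) = 6.77 V
  V2 = 12·(cos(27.4°) + j·sin(27.4°)) = 10.65 + j5.522 V
Step 2 — Sum components: V_total = 17.42 + j5.522 V.
Step 3 — Convert to polar: |V_total| = 18.28 V, ∠V_total = 17.6°.

V_total = 18.28∠17.6° V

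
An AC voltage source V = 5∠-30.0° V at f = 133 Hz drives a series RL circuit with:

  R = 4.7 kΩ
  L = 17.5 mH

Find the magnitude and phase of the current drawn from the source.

Step 1 — Angular frequency: ω = 2π·f = 2π·133 = 835.7 rad/s.
Step 2 — Component impedances:
  R: Z = R = 4700 Ω
  L: Z = jωL = j·835.7·0.0175 = 0 + j14.62 Ω
Step 3 — Series combination: Z_total = R + L = 4700 + j14.62 Ω = 4700∠0.2° Ω.
Step 4 — Source phasor: V = 5∠-30.0° V = 4.33 - j2.5 V.
Step 5 — Ohm's law: I = V / Z_total = (4.33 - j2.5) / (4700 + j14.62) = 0.0009196 - j0.0005348 A.
Step 6 — Convert to polar: |I| = 0.001064 A, ∠I = -30.2°.

I = 0.001064∠-30.2° A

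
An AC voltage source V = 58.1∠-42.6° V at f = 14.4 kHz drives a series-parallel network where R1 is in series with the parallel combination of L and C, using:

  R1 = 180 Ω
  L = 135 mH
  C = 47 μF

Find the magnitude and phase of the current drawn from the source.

Step 1 — Angular frequency: ω = 2π·f = 2π·1.44e+04 = 9.048e+04 rad/s.
Step 2 — Component impedances:
  R1: Z = R = 180 Ω
  L: Z = jωL = j·9.048e+04·0.135 = 0 + j1.221e+04 Ω
  C: Z = 1/(jωC) = -j/(ω·C) = 0 - j0.2352 Ω
Step 3 — Parallel branch: L || C = 1/(1/L + 1/C) = 0 - j0.2352 Ω.
Step 4 — Series with R1: Z_total = R1 + (L || C) = 180 - j0.2352 Ω = 180∠-0.1° Ω.
Step 5 — Source phasor: V = 58.1∠-42.6° V = 42.77 - j39.33 V.
Step 6 — Ohm's law: I = V / Z_total = (42.77 - j39.33) / (180 - j0.2352) = 0.2379 - j0.2182 A.
Step 7 — Convert to polar: |I| = 0.3228 A, ∠I = -42.5°.

I = 0.3228∠-42.5° A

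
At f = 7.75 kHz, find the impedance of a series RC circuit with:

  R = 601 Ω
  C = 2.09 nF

Step 1 — Angular frequency: ω = 2π·f = 2π·7750 = 4.869e+04 rad/s.
Step 2 — Component impedances:
  R: Z = R = 601 Ω
  C: Z = 1/(jωC) = -j/(ω·C) = 0 - j9826 Ω
Step 3 — Series combination: Z_total = R + C = 601 - j9826 Ω = 9844∠-86.5° Ω.

Z = 601 - j9826 Ω = 9844∠-86.5° Ω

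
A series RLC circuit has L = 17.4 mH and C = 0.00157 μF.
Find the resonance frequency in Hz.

Step 1 — Resonance condition Im(Z)=0 gives ω₀ = 1/√(LC).
Step 2 — ω₀ = 1/√(0.0174·1.57e-09) = 1.913e+05 rad/s.
Step 3 — f₀ = ω₀/(2π) = 3.045e+04 Hz.

f₀ = 3.045e+04 Hz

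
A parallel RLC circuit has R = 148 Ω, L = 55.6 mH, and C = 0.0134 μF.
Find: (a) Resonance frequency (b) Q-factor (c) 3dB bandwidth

Step 1 — Resonance: ω₀ = 1/√(LC) = 1/√(0.0556·1.34e-08) = 3.664e+04 rad/s.
Step 2 — f₀ = ω₀/(2π) = 5831 Hz.
Step 3 — Parallel Q: Q = R/(ω₀L) = 148/(3.664e+04·0.0556) = 0.07266.
Step 4 — Bandwidth: Δω = ω₀/Q = 5.042e+05 rad/s; BW = Δω/(2π) = 8.025e+04 Hz.

(a) f₀ = 5831 Hz  (b) Q = 0.07266  (c) BW = 8.025e+04 Hz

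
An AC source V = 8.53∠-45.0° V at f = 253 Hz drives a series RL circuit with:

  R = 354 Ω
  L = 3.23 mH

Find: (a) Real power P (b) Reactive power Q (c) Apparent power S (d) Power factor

Step 1 — Angular frequency: ω = 2π·f = 2π·253 = 1590 rad/s.
Step 2 — Component impedances:
  R: Z = R = 354 Ω
  L: Z = jωL = j·1590·0.00323 = 0 + j5.135 Ω
Step 3 — Series combination: Z_total = R + L = 354 + j5.135 Ω = 354∠0.8° Ω.
Step 4 — Source phasor: V = 8.53∠-45.0° V = 6.032 - j6.032 V.
Step 5 — Current: I = V / Z = 0.01679 - j0.01728 A = 0.02409∠-45.8° A.
Step 6 — Complex power: S = V·I* = 0.2055 + j0.002981 VA.
Step 7 — Real power: P = Re(S) = 0.2055 W.
Step 8 — Reactive power: Q = Im(S) = 0.002981 VAR.
Step 9 — Apparent power: |S| = 0.2055 VA.
Step 10 — Power factor: PF = P/|S| = 0.9999 (lagging).

(a) P = 0.2055 W  (b) Q = 0.002981 VAR  (c) S = 0.2055 VA  (d) PF = 0.9999 (lagging)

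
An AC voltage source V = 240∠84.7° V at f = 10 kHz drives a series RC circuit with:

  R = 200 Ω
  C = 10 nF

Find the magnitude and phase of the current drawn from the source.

Step 1 — Angular frequency: ω = 2π·f = 2π·1e+04 = 6.283e+04 rad/s.
Step 2 — Component impedances:
  R: Z = R = 200 Ω
  C: Z = 1/(jωC) = -j/(ω·C) = 0 - j1592 Ω
Step 3 — Series combination: Z_total = R + C = 200 - j1592 Ω = 1604∠-82.8° Ω.
Step 4 — Source phasor: V = 240∠84.7° V = 22.17 + j239 V.
Step 5 — Ohm's law: I = V / Z_total = (22.17 + j239) / (200 - j1592) = -0.1461 + j0.03229 A.
Step 6 — Convert to polar: |I| = 0.1496 A, ∠I = 167.5°.

I = 0.1496∠167.5° A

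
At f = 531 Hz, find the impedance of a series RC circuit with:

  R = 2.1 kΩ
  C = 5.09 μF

Step 1 — Angular frequency: ω = 2π·f = 2π·531 = 3336 rad/s.
Step 2 — Component impedances:
  R: Z = R = 2100 Ω
  C: Z = 1/(jωC) = -j/(ω·C) = 0 - j58.89 Ω
Step 3 — Series combination: Z_total = R + C = 2100 - j58.89 Ω = 2101∠-1.6° Ω.

Z = 2100 - j58.89 Ω = 2101∠-1.6° Ω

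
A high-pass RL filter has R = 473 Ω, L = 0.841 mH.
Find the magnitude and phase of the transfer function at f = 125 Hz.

Step 1 — Angular frequency: ω = 2π·125 = 785.4 rad/s.
Step 2 — Transfer function: H(jω) = jωL/(R + jωL).
Step 3 — Numerator jωL = j·0.6605; denominator R + jωL = 473 + j0.6605.
Step 4 — H = 1.95e-06 + j0.001396.
Step 5 — Magnitude: |H| = 0.001396 (-57.1 dB); phase: φ = 89.9°.

|H| = 0.001396 (-57.1 dB), φ = 89.9°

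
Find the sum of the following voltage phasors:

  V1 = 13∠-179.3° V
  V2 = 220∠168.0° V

Step 1 — Convert each phasor to rectangular form:
  V1 = 13·(cos(-179.3°) + j·sin(-179.3°)) = -13 - j0.1588 V
  V2 = 220·(cos(168.0°) + j·sin(168.0°)) = -215.2 + j45.74 V
Step 2 — Sum components: V_total = -228.2 + j45.58 V.
Step 3 — Convert to polar: |V_total| = 232.7 V, ∠V_total = 168.7°.

V_total = 232.7∠168.7° V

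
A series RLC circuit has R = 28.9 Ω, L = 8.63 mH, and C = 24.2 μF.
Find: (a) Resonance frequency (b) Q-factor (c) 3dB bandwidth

Step 1 — Resonance condition Im(Z)=0 gives ω₀ = 1/√(LC).
Step 2 — ω₀ = 1/√(0.00863·2.42e-05) = 2188 rad/s.
Step 3 — f₀ = ω₀/(2π) = 348.3 Hz.
Step 4 — Series Q: Q = ω₀L/R = 2188·0.00863/28.9 = 0.6534.
Step 5 — 3dB bandwidth: Δω = ω₀/Q = 3349 rad/s; BW = Δω/(2π) = 533 Hz.

(a) f₀ = 348.3 Hz  (b) Q = 0.6534  (c) BW = 533 Hz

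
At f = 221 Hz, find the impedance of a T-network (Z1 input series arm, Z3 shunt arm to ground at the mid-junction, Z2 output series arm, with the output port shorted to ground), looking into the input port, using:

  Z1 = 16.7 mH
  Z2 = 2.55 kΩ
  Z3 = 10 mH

Step 1 — Angular frequency: ω = 2π·f = 2π·221 = 1389 rad/s.
Step 2 — Component impedances:
  Z1: Z = jωL = j·1389·0.0167 = 0 + j23.19 Ω
  Z2: Z = R = 2550 Ω
  Z3: Z = jωL = j·1389·0.01 = 0 + j13.89 Ω
Step 3 — With the output port shorted to ground, the output series arm Z2 runs from the junction to ground; the shunt arm Z3 also runs from the junction to ground. They appear in parallel: Z3 || Z2 = 0.07561 + j13.89 Ω.
Step 4 — Series with input arm Z1: Z_in = Z1 + (Z3 || Z2) = 0.07561 + j37.07 Ω = 37.07∠89.9° Ω.

Z = 0.07561 + j37.07 Ω = 37.07∠89.9° Ω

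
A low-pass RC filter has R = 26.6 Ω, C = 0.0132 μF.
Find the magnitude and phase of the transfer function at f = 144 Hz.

Step 1 — Angular frequency: ω = 2π·144 = 904.8 rad/s.
Step 2 — Transfer function: H(jω) = 1/(1 + jωRC).
Step 3 — Denominator: 1 + jωRC = 1 + j·904.8·26.6·1.32e-08 = 1 + j0.0003177.
Step 4 — H = 1 - j0.0003177.
Step 5 — Magnitude: |H| = 1 (-0.0 dB); phase: φ = -0.0°.

|H| = 1 (-0.0 dB), φ = -0.0°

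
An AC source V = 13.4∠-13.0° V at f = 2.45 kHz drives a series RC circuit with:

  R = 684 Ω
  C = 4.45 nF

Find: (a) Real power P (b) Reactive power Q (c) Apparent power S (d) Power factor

Step 1 — Angular frequency: ω = 2π·f = 2π·2450 = 1.539e+04 rad/s.
Step 2 — Component impedances:
  R: Z = R = 684 Ω
  C: Z = 1/(jωC) = -j/(ω·C) = 0 - j1.46e+04 Ω
Step 3 — Series combination: Z_total = R + C = 684 - j1.46e+04 Ω = 1.461e+04∠-87.3° Ω.
Step 4 — Source phasor: V = 13.4∠-13.0° V = 13.06 - j3.014 V.
Step 5 — Current: I = V / Z = 0.0002479 + j0.0008828 A = 0.0009169∠74.3° A.
Step 6 — Complex power: S = V·I* = 0.0005751 - j0.01227 VA.
Step 7 — Real power: P = Re(S) = 0.0005751 W.
Step 8 — Reactive power: Q = Im(S) = -0.01227 VAR.
Step 9 — Apparent power: |S| = 0.01229 VA.
Step 10 — Power factor: PF = P/|S| = 0.0468 (leading).

(a) P = 0.0005751 W  (b) Q = -0.01227 VAR  (c) S = 0.01229 VA  (d) PF = 0.0468 (leading)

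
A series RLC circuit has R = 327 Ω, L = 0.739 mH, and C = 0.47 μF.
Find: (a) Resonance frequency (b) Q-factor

Step 1 — Resonance condition Im(Z)=0 gives ω₀ = 1/√(LC).
Step 2 — ω₀ = 1/√(0.000739·4.7e-07) = 5.366e+04 rad/s.
Step 3 — f₀ = ω₀/(2π) = 8540 Hz.
Step 4 — Series Q: Q = ω₀L/R = 5.366e+04·0.000739/327 = 0.1213.

(a) f₀ = 8540 Hz  (b) Q = 0.1213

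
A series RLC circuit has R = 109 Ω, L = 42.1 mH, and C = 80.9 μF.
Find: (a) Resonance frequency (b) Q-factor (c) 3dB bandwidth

Step 1 — Resonance condition Im(Z)=0 gives ω₀ = 1/√(LC).
Step 2 — ω₀ = 1/√(0.0421·8.09e-05) = 541.9 rad/s.
Step 3 — f₀ = ω₀/(2π) = 86.24 Hz.
Step 4 — Series Q: Q = ω₀L/R = 541.9·0.0421/109 = 0.2093.
Step 5 — 3dB bandwidth: Δω = ω₀/Q = 2589 rad/s; BW = Δω/(2π) = 412.1 Hz.

(a) f₀ = 86.24 Hz  (b) Q = 0.2093  (c) BW = 412.1 Hz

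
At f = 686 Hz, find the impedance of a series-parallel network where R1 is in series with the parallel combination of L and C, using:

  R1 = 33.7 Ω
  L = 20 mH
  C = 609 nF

Step 1 — Angular frequency: ω = 2π·f = 2π·686 = 4310 rad/s.
Step 2 — Component impedances:
  R1: Z = R = 33.7 Ω
  L: Z = jωL = j·4310·0.02 = 0 + j86.21 Ω
  C: Z = 1/(jωC) = -j/(ω·C) = 0 - j381 Ω
Step 3 — Parallel branch: L || C = 1/(1/L + 1/C) = 0 + j111.4 Ω.
Step 4 — Series with R1: Z_total = R1 + (L || C) = 33.7 + j111.4 Ω = 116.4∠73.2° Ω.

Z = 33.7 + j111.4 Ω = 116.4∠73.2° Ω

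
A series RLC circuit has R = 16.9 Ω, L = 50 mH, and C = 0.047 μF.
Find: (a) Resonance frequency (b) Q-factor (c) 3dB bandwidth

Step 1 — Resonance: ω₀ = 1/√(LC) = 1/√(0.05·4.7e-08) = 2.063e+04 rad/s.
Step 2 — f₀ = ω₀/(2π) = 3283 Hz.
Step 3 — Series Q: Q = ω₀L/R = 2.063e+04·0.05/16.9 = 61.03.
Step 4 — Bandwidth: Δω = ω₀/Q = 338 rad/s; BW = Δω/(2π) = 53.79 Hz.

(a) f₀ = 3283 Hz  (b) Q = 61.03  (c) BW = 53.79 Hz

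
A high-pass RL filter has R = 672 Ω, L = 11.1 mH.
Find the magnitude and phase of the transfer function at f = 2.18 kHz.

Step 1 — Angular frequency: ω = 2π·2180 = 1.37e+04 rad/s.
Step 2 — Transfer function: H(jω) = jωL/(R + jωL).
Step 3 — Numerator jωL = j·152; denominator R + jωL = 672 + j152.
Step 4 — H = 0.0487 + j0.2152.
Step 5 — Magnitude: |H| = 0.2207 (-13.1 dB); phase: φ = 77.3°.

|H| = 0.2207 (-13.1 dB), φ = 77.3°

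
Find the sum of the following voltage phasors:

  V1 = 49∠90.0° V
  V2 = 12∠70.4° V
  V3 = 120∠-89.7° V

Step 1 — Convert each phasor to rectangular form:
  V1 = 49·(cos(90.0°) + j·sin(90.0°)) = 0 + j49 V
  V2 = 12·(cos(70.4°) + j·sin(70.4°)) = 4.025 + j11.3 V
  V3 = 120·(cos(-89.7°) + j·sin(-89.7°)) = 0.6283 - j120 V
Step 2 — Sum components: V_total = 4.654 - j59.69 V.
Step 3 — Convert to polar: |V_total| = 59.87 V, ∠V_total = -85.5°.

V_total = 59.87∠-85.5° V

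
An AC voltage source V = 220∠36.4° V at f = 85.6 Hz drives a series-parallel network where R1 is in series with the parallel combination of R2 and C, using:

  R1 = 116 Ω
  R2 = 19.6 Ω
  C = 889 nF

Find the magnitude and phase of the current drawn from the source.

Step 1 — Angular frequency: ω = 2π·f = 2π·85.6 = 537.8 rad/s.
Step 2 — Component impedances:
  R1: Z = R = 116 Ω
  R2: Z = R = 19.6 Ω
  C: Z = 1/(jωC) = -j/(ω·C) = 0 - j2091 Ω
Step 3 — Parallel branch: R2 || C = 1/(1/R2 + 1/C) = 19.6 - j0.1837 Ω.
Step 4 — Series with R1: Z_total = R1 + (R2 || C) = 135.6 - j0.1837 Ω = 135.6∠-0.1° Ω.
Step 5 — Source phasor: V = 220∠36.4° V = 177.1 + j130.6 V.
Step 6 — Ohm's law: I = V / Z_total = (177.1 + j130.6) / (135.6 - j0.1837) = 1.305 + j0.9646 A.
Step 7 — Convert to polar: |I| = 1.622 A, ∠I = 36.5°.

I = 1.622∠36.5° A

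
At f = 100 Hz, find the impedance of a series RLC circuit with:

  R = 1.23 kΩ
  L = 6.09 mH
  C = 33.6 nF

Step 1 — Angular frequency: ω = 2π·f = 2π·100 = 628.3 rad/s.
Step 2 — Component impedances:
  R: Z = R = 1230 Ω
  L: Z = jωL = j·628.3·0.00609 = 0 + j3.826 Ω
  C: Z = 1/(jωC) = -j/(ω·C) = 0 - j4.737e+04 Ω
Step 3 — Series combination: Z_total = R + L + C = 1230 - j4.736e+04 Ω = 4.738e+04∠-88.5° Ω.

Z = 1230 - j4.736e+04 Ω = 4.738e+04∠-88.5° Ω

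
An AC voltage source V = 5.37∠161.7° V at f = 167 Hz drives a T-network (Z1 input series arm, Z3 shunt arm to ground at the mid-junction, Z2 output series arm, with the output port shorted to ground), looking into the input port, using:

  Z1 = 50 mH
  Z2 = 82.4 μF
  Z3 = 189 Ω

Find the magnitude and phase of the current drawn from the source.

Step 1 — Angular frequency: ω = 2π·f = 2π·167 = 1049 rad/s.
Step 2 — Component impedances:
  Z1: Z = jωL = j·1049·0.05 = 0 + j52.46 Ω
  Z2: Z = 1/(jωC) = -j/(ω·C) = 0 - j11.57 Ω
  Z3: Z = R = 189 Ω
Step 3 — With the output port shorted to ground, the output series arm Z2 runs from the junction to ground; the shunt arm Z3 also runs from the junction to ground. They appear in parallel: Z3 || Z2 = 0.7051 - j11.52 Ω.
Step 4 — Series with input arm Z1: Z_in = Z1 + (Z3 || Z2) = 0.7051 + j40.94 Ω = 40.95∠89.0° Ω.
Step 5 — Source phasor: V = 5.37∠161.7° V = -5.098 + j1.686 V.
Step 6 — Ohm's law: I = V / Z_total = (-5.098 + j1.686) / (0.7051 + j40.94) = 0.03903 + j0.1252 A.
Step 7 — Convert to polar: |I| = 0.1311 A, ∠I = 72.7°.

I = 0.1311∠72.7° A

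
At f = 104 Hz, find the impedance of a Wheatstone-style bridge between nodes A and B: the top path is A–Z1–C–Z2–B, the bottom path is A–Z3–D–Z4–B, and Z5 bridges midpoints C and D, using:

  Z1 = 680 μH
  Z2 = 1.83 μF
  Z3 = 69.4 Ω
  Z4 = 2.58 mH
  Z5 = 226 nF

Step 1 — Angular frequency: ω = 2π·f = 2π·104 = 653.5 rad/s.
Step 2 — Component impedances:
  Z1: Z = jωL = j·653.5·0.00068 = 0 + j0.4443 Ω
  Z2: Z = 1/(jωC) = -j/(ω·C) = 0 - j836.2 Ω
  Z3: Z = R = 69.4 Ω
  Z4: Z = jωL = j·653.5·0.00258 = 0 + j1.686 Ω
  Z5: Z = 1/(jωC) = -j/(ω·C) = 0 - j6771 Ω
Step 3 — Bridge requires nodal analysis (the Z5 bridge couples midpoints C and D, so the two paths cannot be reduced to a simple series/parallel combination). Setting node B to ground and injecting 1 A at node A, the 3-node admittance system at A, C, D solves to V_A = Z_AB = 69.08 - j4.767 Ω = 69.24∠-3.9° Ω.

Z = 69.08 - j4.767 Ω = 69.24∠-3.9° Ω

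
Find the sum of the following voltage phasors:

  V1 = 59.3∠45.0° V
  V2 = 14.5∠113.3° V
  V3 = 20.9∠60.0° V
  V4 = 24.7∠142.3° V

Step 1 — Convert each phasor to rectangular form:
  V1 = 59.3·(cos(45.0°) + j·sin(45.0°)) = 41.93 + j41.93 V
  V2 = 14.5·(cos(113.3°) + j·sin(113.3°)) = -5.735 + j13.32 V
  V3 = 20.9·(cos(60.0°) + j·sin(60.0°)) = 10.45 + j18.1 V
  V4 = 24.7·(cos(142.3°) + j·sin(142.3°)) = -19.54 + j15.1 V
Step 2 — Sum components: V_total = 27.1 + j88.45 V.
Step 3 — Convert to polar: |V_total| = 92.51 V, ∠V_total = 73.0°.

V_total = 92.51∠73.0° V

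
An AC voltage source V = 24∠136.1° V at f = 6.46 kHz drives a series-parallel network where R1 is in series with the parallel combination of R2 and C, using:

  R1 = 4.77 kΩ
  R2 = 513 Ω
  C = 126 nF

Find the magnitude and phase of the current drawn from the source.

Step 1 — Angular frequency: ω = 2π·f = 2π·6460 = 4.059e+04 rad/s.
Step 2 — Component impedances:
  R1: Z = R = 4770 Ω
  R2: Z = R = 513 Ω
  C: Z = 1/(jωC) = -j/(ω·C) = 0 - j195.5 Ω
Step 3 — Parallel branch: R2 || C = 1/(1/R2 + 1/C) = 65.07 - j170.7 Ω.
Step 4 — Series with R1: Z_total = R1 + (R2 || C) = 4835 - j170.7 Ω = 4838∠-2.0° Ω.
Step 5 — Source phasor: V = 24∠136.1° V = -17.29 + j16.64 V.
Step 6 — Ohm's law: I = V / Z_total = (-17.29 + j16.64) / (4835 - j170.7) = -0.003694 + j0.003311 A.
Step 7 — Convert to polar: |I| = 0.004961 A, ∠I = 138.1°.

I = 0.004961∠138.1° A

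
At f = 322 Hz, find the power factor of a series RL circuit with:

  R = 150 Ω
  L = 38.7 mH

Step 1 — Angular frequency: ω = 2π·f = 2π·322 = 2023 rad/s.
Step 2 — Component impedances:
  R: Z = R = 150 Ω
  L: Z = jωL = j·2023·0.0387 = 0 + j78.3 Ω
Step 3 — Series combination: Z_total = R + L = 150 + j78.3 Ω = 169.2∠27.6° Ω.
Step 4 — Power factor: PF = cos(φ) = Re(Z)/|Z| = 150/169.2 = 0.8865.
Step 5 — Type: Im(Z) = 78.3 ⇒ lagging (phase φ = 27.6°).

PF = 0.8865 (lagging, φ = 27.6°)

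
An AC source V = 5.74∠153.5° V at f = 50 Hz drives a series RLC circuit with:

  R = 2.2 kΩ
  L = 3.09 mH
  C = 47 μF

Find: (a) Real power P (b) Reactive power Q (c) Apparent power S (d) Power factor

Step 1 — Angular frequency: ω = 2π·f = 2π·50 = 314.2 rad/s.
Step 2 — Component impedances:
  R: Z = R = 2200 Ω
  L: Z = jωL = j·314.2·0.00309 = 0 + j0.9708 Ω
  C: Z = 1/(jωC) = -j/(ω·C) = 0 - j67.73 Ω
Step 3 — Series combination: Z_total = R + L + C = 2200 - j66.75 Ω = 2201∠-1.7° Ω.
Step 4 — Source phasor: V = 5.74∠153.5° V = -5.137 + j2.561 V.
Step 5 — Current: I = V / Z = -0.002368 + j0.001092 A = 0.002608∠155.2° A.
Step 6 — Complex power: S = V·I* = 0.01496 - j0.000454 VA.
Step 7 — Real power: P = Re(S) = 0.01496 W.
Step 8 — Reactive power: Q = Im(S) = -0.000454 VAR.
Step 9 — Apparent power: |S| = 0.01497 VA.
Step 10 — Power factor: PF = P/|S| = 0.9995 (leading).

(a) P = 0.01496 W  (b) Q = -0.000454 VAR  (c) S = 0.01497 VA  (d) PF = 0.9995 (leading)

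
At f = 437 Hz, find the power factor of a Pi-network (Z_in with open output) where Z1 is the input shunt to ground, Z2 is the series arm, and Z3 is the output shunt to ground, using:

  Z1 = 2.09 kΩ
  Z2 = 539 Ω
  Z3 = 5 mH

Step 1 — Angular frequency: ω = 2π·f = 2π·437 = 2746 rad/s.
Step 2 — Component impedances:
  Z1: Z = R = 2090 Ω
  Z2: Z = R = 539 Ω
  Z3: Z = jωL = j·2746·0.005 = 0 + j13.73 Ω
Step 3 — With open output, the series arm Z2 and the output shunt Z3 appear in series to ground: Z2 + Z3 = 539 + j13.73 Ω.
Step 4 — Parallel with input shunt Z1: Z_in = Z1 || (Z2 + Z3) = 428.5 + j8.676 Ω = 428.6∠1.2° Ω.
Step 5 — Power factor: PF = cos(φ) = Re(Z)/|Z| = 428.5/428.6 = 0.9998.
Step 6 — Type: Im(Z) = 8.676 ⇒ lagging (phase φ = 1.2°).

PF = 0.9998 (lagging, φ = 1.2°)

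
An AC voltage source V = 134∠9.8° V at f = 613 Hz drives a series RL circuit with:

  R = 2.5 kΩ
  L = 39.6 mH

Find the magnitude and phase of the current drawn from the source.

Step 1 — Angular frequency: ω = 2π·f = 2π·613 = 3852 rad/s.
Step 2 — Component impedances:
  R: Z = R = 2500 Ω
  L: Z = jωL = j·3852·0.0396 = 0 + j152.5 Ω
Step 3 — Series combination: Z_total = R + L = 2500 + j152.5 Ω = 2505∠3.5° Ω.
Step 4 — Source phasor: V = 134∠9.8° V = 132 + j22.81 V.
Step 5 — Ohm's law: I = V / Z_total = (132 + j22.81) / (2500 + j152.5) = 0.05318 + j0.005879 A.
Step 6 — Convert to polar: |I| = 0.0535 A, ∠I = 6.3°.

I = 0.0535∠6.3° A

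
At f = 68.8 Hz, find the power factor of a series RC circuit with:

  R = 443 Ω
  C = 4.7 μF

Step 1 — Angular frequency: ω = 2π·f = 2π·68.8 = 432.3 rad/s.
Step 2 — Component impedances:
  R: Z = R = 443 Ω
  C: Z = 1/(jωC) = -j/(ω·C) = 0 - j492.2 Ω
Step 3 — Series combination: Z_total = R + C = 443 - j492.2 Ω = 662.2∠-48.0° Ω.
Step 4 — Power factor: PF = cos(φ) = Re(Z)/|Z| = 443/662.2 = 0.669.
Step 5 — Type: Im(Z) = -492.2 ⇒ leading (phase φ = -48.0°).

PF = 0.669 (leading, φ = -48.0°)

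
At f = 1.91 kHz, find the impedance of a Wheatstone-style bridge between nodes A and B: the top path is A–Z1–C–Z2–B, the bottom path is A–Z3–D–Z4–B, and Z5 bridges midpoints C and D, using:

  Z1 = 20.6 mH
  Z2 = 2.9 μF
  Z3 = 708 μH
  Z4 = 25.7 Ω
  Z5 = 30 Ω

Step 1 — Angular frequency: ω = 2π·f = 2π·1910 = 1.2e+04 rad/s.
Step 2 — Component impedances:
  Z1: Z = jωL = j·1.2e+04·0.0206 = 0 + j247.2 Ω
  Z2: Z = 1/(jωC) = -j/(ω·C) = 0 - j28.73 Ω
  Z3: Z = jωL = j·1.2e+04·0.000708 = 0 + j8.497 Ω
  Z4: Z = R = 25.7 Ω
  Z5: Z = R = 30 Ω
Step 3 — Bridge requires nodal analysis (the Z5 bridge couples midpoints C and D, so the two paths cannot be reduced to a simple series/parallel combination). Setting node B to ground and injecting 1 A at node A, the 3-node admittance system at A, C, D solves to V_A = Z_AB = 15.12 + j3.259 Ω = 15.47∠12.2° Ω.

Z = 15.12 + j3.259 Ω = 15.47∠12.2° Ω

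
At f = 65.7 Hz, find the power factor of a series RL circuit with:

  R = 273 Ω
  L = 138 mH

Step 1 — Angular frequency: ω = 2π·f = 2π·65.7 = 412.8 rad/s.
Step 2 — Component impedances:
  R: Z = R = 273 Ω
  L: Z = jωL = j·412.8·0.138 = 0 + j56.97 Ω
Step 3 — Series combination: Z_total = R + L = 273 + j56.97 Ω = 278.9∠11.8° Ω.
Step 4 — Power factor: PF = cos(φ) = Re(Z)/|Z| = 273/278.88 = 0.9789.
Step 5 — Type: Im(Z) = 56.97 ⇒ lagging (phase φ = 11.8°).

PF = 0.9789 (lagging, φ = 11.8°)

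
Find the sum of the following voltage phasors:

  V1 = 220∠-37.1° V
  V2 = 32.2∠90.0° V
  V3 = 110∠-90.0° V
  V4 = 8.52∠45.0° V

Step 1 — Convert each phasor to rectangular form:
  V1 = 220·(cos(-37.1°) + j·sin(-37.1°)) = 175.5 - j132.7 V
  V2 = 32.2·(cos(90.0°) + j·sin(90.0°)) = 0 + j32.2 V
  V3 = 110·(cos(-90.0°) + j·sin(-90.0°)) = 0 - j110 V
  V4 = 8.52·(cos(45.0°) + j·sin(45.0°)) = 6.025 + j6.025 V
Step 2 — Sum components: V_total = 181.5 - j204.5 V.
Step 3 — Convert to polar: |V_total| = 273.4 V, ∠V_total = -48.4°.

V_total = 273.4∠-48.4° V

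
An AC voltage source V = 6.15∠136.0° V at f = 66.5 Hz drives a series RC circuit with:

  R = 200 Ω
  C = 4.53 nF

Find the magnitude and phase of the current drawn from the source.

Step 1 — Angular frequency: ω = 2π·f = 2π·66.5 = 417.8 rad/s.
Step 2 — Component impedances:
  R: Z = R = 200 Ω
  C: Z = 1/(jωC) = -j/(ω·C) = 0 - j5.283e+05 Ω
Step 3 — Series combination: Z_total = R + C = 200 - j5.283e+05 Ω = 5.283e+05∠-90.0° Ω.
Step 4 — Source phasor: V = 6.15∠136.0° V = -4.424 + j4.272 V.
Step 5 — Ohm's law: I = V / Z_total = (-4.424 + j4.272) / (200 - j5.283e+05) = -8.089e-06 - j8.37e-06 A.
Step 6 — Convert to polar: |I| = 1.164e-05 A, ∠I = -134.0°.

I = 1.164e-05∠-134.0° A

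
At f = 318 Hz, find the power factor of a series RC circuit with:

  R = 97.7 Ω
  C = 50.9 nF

Step 1 — Angular frequency: ω = 2π·f = 2π·318 = 1998 rad/s.
Step 2 — Component impedances:
  R: Z = R = 97.7 Ω
  C: Z = 1/(jωC) = -j/(ω·C) = 0 - j9833 Ω
Step 3 — Series combination: Z_total = R + C = 97.7 - j9833 Ω = 9833∠-89.4° Ω.
Step 4 — Power factor: PF = cos(φ) = Re(Z)/|Z| = 97.7/9833 = 0.009936.
Step 5 — Type: Im(Z) = -9833 ⇒ leading (phase φ = -89.4°).

PF = 0.009936 (leading, φ = -89.4°)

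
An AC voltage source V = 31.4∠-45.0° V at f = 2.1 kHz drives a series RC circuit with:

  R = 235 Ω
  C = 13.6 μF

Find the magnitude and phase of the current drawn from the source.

Step 1 — Angular frequency: ω = 2π·f = 2π·2100 = 1.319e+04 rad/s.
Step 2 — Component impedances:
  R: Z = R = 235 Ω
  C: Z = 1/(jωC) = -j/(ω·C) = 0 - j5.573 Ω
Step 3 — Series combination: Z_total = R + C = 235 - j5.573 Ω = 235.1∠-1.4° Ω.
Step 4 — Source phasor: V = 31.4∠-45.0° V = 22.2 - j22.2 V.
Step 5 — Ohm's law: I = V / Z_total = (22.2 - j22.2) / (235 - j5.573) = 0.09667 - j0.09219 A.
Step 6 — Convert to polar: |I| = 0.1336 A, ∠I = -43.6°.

I = 0.1336∠-43.6° A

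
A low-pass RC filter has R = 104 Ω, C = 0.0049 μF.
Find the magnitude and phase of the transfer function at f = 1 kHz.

Step 1 — Angular frequency: ω = 2π·1000 = 6283 rad/s.
Step 2 — Transfer function: H(jω) = 1/(1 + jωRC).
Step 3 — Denominator: 1 + jωRC = 1 + j·6283·104·4.9e-09 = 1 + j0.003202.
Step 4 — H = 1 - j0.003202.
Step 5 — Magnitude: |H| = 1 (-0.0 dB); phase: φ = -0.2°.

|H| = 1 (-0.0 dB), φ = -0.2°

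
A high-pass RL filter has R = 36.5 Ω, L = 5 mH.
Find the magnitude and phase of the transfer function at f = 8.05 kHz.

Step 1 — Angular frequency: ω = 2π·8050 = 5.058e+04 rad/s.
Step 2 — Transfer function: H(jω) = jωL/(R + jωL).
Step 3 — Numerator jωL = j·252.9; denominator R + jωL = 36.5 + j252.9.
Step 4 — H = 0.9796 + j0.1414.
Step 5 — Magnitude: |H| = 0.9897 (-0.1 dB); phase: φ = 8.2°.

|H| = 0.9897 (-0.1 dB), φ = 8.2°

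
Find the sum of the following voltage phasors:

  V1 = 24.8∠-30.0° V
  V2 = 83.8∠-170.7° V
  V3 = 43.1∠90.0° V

Step 1 — Convert each phasor to rectangular form:
  V1 = 24.8·(cos(-30.0°) + j·sin(-30.0°)) = 21.48 - j12.4 V
  V2 = 83.8·(cos(-170.7°) + j·sin(-170.7°)) = -82.7 - j13.54 V
  V3 = 43.1·(cos(90.0°) + j·sin(90.0°)) = 0 + j43.1 V
Step 2 — Sum components: V_total = -61.22 + j17.16 V.
Step 3 — Convert to polar: |V_total| = 63.58 V, ∠V_total = 164.3°.

V_total = 63.58∠164.3° V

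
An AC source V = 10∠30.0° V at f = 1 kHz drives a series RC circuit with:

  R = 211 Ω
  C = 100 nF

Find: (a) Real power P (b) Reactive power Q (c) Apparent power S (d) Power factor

Step 1 — Angular frequency: ω = 2π·f = 2π·1000 = 6283 rad/s.
Step 2 — Component impedances:
  R: Z = R = 211 Ω
  C: Z = 1/(jωC) = -j/(ω·C) = 0 - j1592 Ω
Step 3 — Series combination: Z_total = R + C = 211 - j1592 Ω = 1605∠-82.4° Ω.
Step 4 — Source phasor: V = 10∠30.0° V = 8.66 + j5 V.
Step 5 — Current: I = V / Z = -0.002378 + j0.005757 A = 0.006229∠112.4° A.
Step 6 — Complex power: S = V·I* = 0.008186 - j0.06175 VA.
Step 7 — Real power: P = Re(S) = 0.008186 W.
Step 8 — Reactive power: Q = Im(S) = -0.06175 VAR.
Step 9 — Apparent power: |S| = 0.06229 VA.
Step 10 — Power factor: PF = P/|S| = 0.1314 (leading).

(a) P = 0.008186 W  (b) Q = -0.06175 VAR  (c) S = 0.06229 VA  (d) PF = 0.1314 (leading)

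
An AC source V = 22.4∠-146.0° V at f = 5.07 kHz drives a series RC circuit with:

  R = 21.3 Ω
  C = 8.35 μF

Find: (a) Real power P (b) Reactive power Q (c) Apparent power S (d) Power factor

Step 1 — Angular frequency: ω = 2π·f = 2π·5070 = 3.186e+04 rad/s.
Step 2 — Component impedances:
  R: Z = R = 21.3 Ω
  C: Z = 1/(jωC) = -j/(ω·C) = 0 - j3.759 Ω
Step 3 — Series combination: Z_total = R + C = 21.3 - j3.759 Ω = 21.63∠-10.0° Ω.
Step 4 — Source phasor: V = 22.4∠-146.0° V = -18.57 - j12.53 V.
Step 5 — Current: I = V / Z = -0.7449 - j0.7195 A = 1.036∠-136.0° A.
Step 6 — Complex power: S = V·I* = 22.85 - j4.032 VA.
Step 7 — Real power: P = Re(S) = 22.85 W.
Step 8 — Reactive power: Q = Im(S) = -4.032 VAR.
Step 9 — Apparent power: |S| = 23.2 VA.
Step 10 — Power factor: PF = P/|S| = 0.9848 (leading).

(a) P = 22.85 W  (b) Q = -4.032 VAR  (c) S = 23.2 VA  (d) PF = 0.9848 (leading)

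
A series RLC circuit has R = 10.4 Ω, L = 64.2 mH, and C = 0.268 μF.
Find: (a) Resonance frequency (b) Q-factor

Step 1 — Resonance condition Im(Z)=0 gives ω₀ = 1/√(LC).
Step 2 — ω₀ = 1/√(0.0642·2.68e-07) = 7624 rad/s.
Step 3 — f₀ = ω₀/(2π) = 1213 Hz.
Step 4 — Series Q: Q = ω₀L/R = 7624·0.0642/10.4 = 47.06.

(a) f₀ = 1213 Hz  (b) Q = 47.06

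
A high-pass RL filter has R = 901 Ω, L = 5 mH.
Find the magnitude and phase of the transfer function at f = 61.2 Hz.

Step 1 — Angular frequency: ω = 2π·61.2 = 384.5 rad/s.
Step 2 — Transfer function: H(jω) = jωL/(R + jωL).
Step 3 — Numerator jωL = j·1.923; denominator R + jωL = 901 + j1.923.
Step 4 — H = 4.554e-06 + j0.002134.
Step 5 — Magnitude: |H| = 0.002134 (-53.4 dB); phase: φ = 89.9°.

|H| = 0.002134 (-53.4 dB), φ = 89.9°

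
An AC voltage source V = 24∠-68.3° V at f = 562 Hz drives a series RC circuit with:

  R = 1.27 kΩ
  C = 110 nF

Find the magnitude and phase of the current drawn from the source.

Step 1 — Angular frequency: ω = 2π·f = 2π·562 = 3531 rad/s.
Step 2 — Component impedances:
  R: Z = R = 1270 Ω
  C: Z = 1/(jωC) = -j/(ω·C) = 0 - j2574 Ω
Step 3 — Series combination: Z_total = R + C = 1270 - j2574 Ω = 2871∠-63.7° Ω.
Step 4 — Source phasor: V = 24∠-68.3° V = 8.874 - j22.3 V.
Step 5 — Ohm's law: I = V / Z_total = (8.874 - j22.3) / (1270 - j2574) = 0.008334 - j0.0006643 A.
Step 6 — Convert to polar: |I| = 0.00836 A, ∠I = -4.6°.

I = 0.00836∠-4.6° A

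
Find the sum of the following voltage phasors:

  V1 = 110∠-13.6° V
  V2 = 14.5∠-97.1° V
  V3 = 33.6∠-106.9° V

Step 1 — Convert each phasor to rectangular form:
  V1 = 110·(cos(-13.6°) + j·sin(-13.6°)) = 106.9 - j25.87 V
  V2 = 14.5·(cos(-97.1°) + j·sin(-97.1°)) = -1.792 - j14.39 V
  V3 = 33.6·(cos(-106.9°) + j·sin(-106.9°)) = -9.768 - j32.15 V
Step 2 — Sum components: V_total = 95.36 - j72.4 V.
Step 3 — Convert to polar: |V_total| = 119.7 V, ∠V_total = -37.2°.

V_total = 119.7∠-37.2° V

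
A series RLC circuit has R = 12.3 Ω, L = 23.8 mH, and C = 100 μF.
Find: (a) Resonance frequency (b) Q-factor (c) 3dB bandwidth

Step 1 — Resonance: ω₀ = 1/√(LC) = 1/√(0.0238·0.0001) = 648.2 rad/s.
Step 2 — f₀ = ω₀/(2π) = 103.2 Hz.
Step 3 — Series Q: Q = ω₀L/R = 648.2·0.0238/12.3 = 1.254.
Step 4 — Bandwidth: Δω = ω₀/Q = 516.8 rad/s; BW = Δω/(2π) = 82.25 Hz.

(a) f₀ = 103.2 Hz  (b) Q = 1.254  (c) BW = 82.25 Hz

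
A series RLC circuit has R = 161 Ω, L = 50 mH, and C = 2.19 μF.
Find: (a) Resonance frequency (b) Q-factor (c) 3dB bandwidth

Step 1 — Resonance condition Im(Z)=0 gives ω₀ = 1/√(LC).
Step 2 — ω₀ = 1/√(0.05·2.19e-06) = 3022 rad/s.
Step 3 — f₀ = ω₀/(2π) = 481 Hz.
Step 4 — Series Q: Q = ω₀L/R = 3022·0.05/161 = 0.9385.
Step 5 — 3dB bandwidth: Δω = ω₀/Q = 3220 rad/s; BW = Δω/(2π) = 512.5 Hz.

(a) f₀ = 481 Hz  (b) Q = 0.9385  (c) BW = 512.5 Hz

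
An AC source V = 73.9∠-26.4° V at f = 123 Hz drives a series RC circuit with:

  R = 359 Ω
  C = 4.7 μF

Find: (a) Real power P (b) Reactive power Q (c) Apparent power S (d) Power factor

Step 1 — Angular frequency: ω = 2π·f = 2π·123 = 772.8 rad/s.
Step 2 — Component impedances:
  R: Z = R = 359 Ω
  C: Z = 1/(jωC) = -j/(ω·C) = 0 - j275.3 Ω
Step 3 — Series combination: Z_total = R + C = 359 - j275.3 Ω = 452.4∠-37.5° Ω.
Step 4 — Source phasor: V = 73.9∠-26.4° V = 66.19 - j32.86 V.
Step 5 — Current: I = V / Z = 0.1603 + j0.0314 A = 0.1633∠11.1° A.
Step 6 — Complex power: S = V·I* = 9.579 - j7.346 VA.
Step 7 — Real power: P = Re(S) = 9.579 W.
Step 8 — Reactive power: Q = Im(S) = -7.346 VAR.
Step 9 — Apparent power: |S| = 12.07 VA.
Step 10 — Power factor: PF = P/|S| = 0.7935 (leading).

(a) P = 9.579 W  (b) Q = -7.346 VAR  (c) S = 12.07 VA  (d) PF = 0.7935 (leading)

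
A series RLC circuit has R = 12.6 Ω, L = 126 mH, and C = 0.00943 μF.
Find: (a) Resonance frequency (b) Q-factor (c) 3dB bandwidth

Step 1 — Resonance condition Im(Z)=0 gives ω₀ = 1/√(LC).
Step 2 — ω₀ = 1/√(0.126·9.43e-09) = 2.901e+04 rad/s.
Step 3 — f₀ = ω₀/(2π) = 4617 Hz.
Step 4 — Series Q: Q = ω₀L/R = 2.901e+04·0.126/12.6 = 290.1.
Step 5 — 3dB bandwidth: Δω = ω₀/Q = 100 rad/s; BW = Δω/(2π) = 15.92 Hz.

(a) f₀ = 4617 Hz  (b) Q = 290.1  (c) BW = 15.92 Hz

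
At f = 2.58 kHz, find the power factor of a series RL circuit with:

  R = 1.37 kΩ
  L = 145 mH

Step 1 — Angular frequency: ω = 2π·f = 2π·2580 = 1.621e+04 rad/s.
Step 2 — Component impedances:
  R: Z = R = 1370 Ω
  L: Z = jωL = j·1.621e+04·0.145 = 0 + j2351 Ω
Step 3 — Series combination: Z_total = R + L = 1370 + j2351 Ω = 2721∠59.8° Ω.
Step 4 — Power factor: PF = cos(φ) = Re(Z)/|Z| = 1370/2720.65 = 0.5036.
Step 5 — Type: Im(Z) = 2351 ⇒ lagging (phase φ = 59.8°).

PF = 0.5036 (lagging, φ = 59.8°)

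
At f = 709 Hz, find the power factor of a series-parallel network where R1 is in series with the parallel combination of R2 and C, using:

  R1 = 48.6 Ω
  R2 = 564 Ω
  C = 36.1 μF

Step 1 — Angular frequency: ω = 2π·f = 2π·709 = 4455 rad/s.
Step 2 — Component impedances:
  R1: Z = R = 48.6 Ω
  R2: Z = R = 564 Ω
  C: Z = 1/(jωC) = -j/(ω·C) = 0 - j6.218 Ω
Step 3 — Parallel branch: R2 || C = 1/(1/R2 + 1/C) = 0.06855 - j6.217 Ω.
Step 4 — Series with R1: Z_total = R1 + (R2 || C) = 48.67 - j6.217 Ω = 49.06∠-7.3° Ω.
Step 5 — Power factor: PF = cos(φ) = Re(Z)/|Z| = 48.669/49.064 = 0.9919.
Step 6 — Type: Im(Z) = -6.217 ⇒ leading (phase φ = -7.3°).

PF = 0.9919 (leading, φ = -7.3°)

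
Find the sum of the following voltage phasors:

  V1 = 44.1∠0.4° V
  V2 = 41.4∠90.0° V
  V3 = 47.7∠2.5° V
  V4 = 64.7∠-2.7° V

Step 1 — Convert each phasor to rectangular form:
  V1 = 44.1·(cos(0.4°) + j·sin(0.4°)) = 44.1 + j0.3079 V
  V2 = 41.4·(cos(90.0°) + j·sin(90.0°)) = 0 + j41.4 V
  V3 = 47.7·(cos(2.5°) + j·sin(2.5°)) = 47.65 + j2.081 V
  V4 = 64.7·(cos(-2.7°) + j·sin(-2.7°)) = 64.63 - j3.048 V
Step 2 — Sum components: V_total = 156.4 + j40.74 V.
Step 3 — Convert to polar: |V_total| = 161.6 V, ∠V_total = 14.6°.

V_total = 161.6∠14.6° V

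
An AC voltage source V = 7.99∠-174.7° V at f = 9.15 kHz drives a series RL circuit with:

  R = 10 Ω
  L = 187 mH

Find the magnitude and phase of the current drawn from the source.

Step 1 — Angular frequency: ω = 2π·f = 2π·9150 = 5.749e+04 rad/s.
Step 2 — Component impedances:
  R: Z = R = 10 Ω
  L: Z = jωL = j·5.749e+04·0.187 = 0 + j1.075e+04 Ω
Step 3 — Series combination: Z_total = R + L = 10 + j1.075e+04 Ω = 1.075e+04∠89.9° Ω.
Step 4 — Source phasor: V = 7.99∠-174.7° V = -7.956 - j0.738 V.
Step 5 — Ohm's law: I = V / Z_total = (-7.956 - j0.738) / (10 + j1.075e+04) = -6.934e-05 + j0.00074 A.
Step 6 — Convert to polar: |I| = 0.0007432 A, ∠I = 95.4°.

I = 0.0007432∠95.4° A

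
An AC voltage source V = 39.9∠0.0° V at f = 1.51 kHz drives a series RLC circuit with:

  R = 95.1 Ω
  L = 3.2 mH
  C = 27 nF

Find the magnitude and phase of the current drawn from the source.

Step 1 — Angular frequency: ω = 2π·f = 2π·1510 = 9488 rad/s.
Step 2 — Component impedances:
  R: Z = R = 95.1 Ω
  L: Z = jωL = j·9488·0.0032 = 0 + j30.36 Ω
  C: Z = 1/(jωC) = -j/(ω·C) = 0 - j3904 Ω
Step 3 — Series combination: Z_total = R + L + C = 95.1 - j3873 Ω = 3875∠-88.6° Ω.
Step 4 — Source phasor: V = 39.9∠0.0° V = 39.9 V.
Step 5 — Ohm's law: I = V / Z_total = (39.9) / (95.1 - j3873) = 0.0002528 + j0.01029 A.
Step 6 — Convert to polar: |I| = 0.0103 A, ∠I = 88.6°.

I = 0.0103∠88.6° A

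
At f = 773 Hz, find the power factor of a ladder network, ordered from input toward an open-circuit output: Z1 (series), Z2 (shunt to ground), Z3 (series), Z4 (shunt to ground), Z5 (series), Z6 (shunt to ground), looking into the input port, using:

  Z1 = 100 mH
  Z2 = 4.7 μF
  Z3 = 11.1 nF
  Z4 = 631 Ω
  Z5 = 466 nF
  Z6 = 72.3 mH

Step 1 — Angular frequency: ω = 2π·f = 2π·773 = 4857 rad/s.
Step 2 — Component impedances:
  Z1: Z = jωL = j·4857·0.1 = 0 + j485.7 Ω
  Z2: Z = 1/(jωC) = -j/(ω·C) = 0 - j43.81 Ω
  Z3: Z = 1/(jωC) = -j/(ω·C) = 0 - j1.855e+04 Ω
  Z4: Z = R = 631 Ω
  Z5: Z = 1/(jωC) = -j/(ω·C) = 0 - j441.8 Ω
  Z6: Z = jωL = j·4857·0.0723 = 0 + j351.2 Ω
Step 3 — Ladder network (open output): work backward from the far end, alternating series and parallel combinations. Z_in = 7.02e-05 + j442 Ω = 442∠90.0° Ω.
Step 4 — Power factor: PF = cos(φ) = Re(Z)/|Z| = 7.02e-05/442 = 1.588e-07.
Step 5 — Type: Im(Z) = 442 ⇒ lagging (phase φ = 90.0°).

PF = 1.588e-07 (lagging, φ = 90.0°)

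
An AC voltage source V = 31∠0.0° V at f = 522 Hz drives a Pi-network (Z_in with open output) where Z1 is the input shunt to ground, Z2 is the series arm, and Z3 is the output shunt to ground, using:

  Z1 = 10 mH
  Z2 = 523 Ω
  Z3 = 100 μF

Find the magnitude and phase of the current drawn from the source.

Step 1 — Angular frequency: ω = 2π·f = 2π·522 = 3280 rad/s.
Step 2 — Component impedances:
  Z1: Z = jωL = j·3280·0.01 = 0 + j32.8 Ω
  Z2: Z = R = 523 Ω
  Z3: Z = 1/(jωC) = -j/(ω·C) = 0 - j3.049 Ω
Step 3 — With open output, the series arm Z2 and the output shunt Z3 appear in series to ground: Z2 + Z3 = 523 - j3.049 Ω.
Step 4 — Parallel with input shunt Z1: Z_in = Z1 || (Z2 + Z3) = 2.05 + j32.68 Ω = 32.75∠86.4° Ω.
Step 5 — Source phasor: V = 31∠0.0° V = 31 V.
Step 6 — Ohm's law: I = V / Z_total = (31) / (2.05 + j32.68) = 0.05927 - j0.9448 A.
Step 7 — Convert to polar: |I| = 0.9467 A, ∠I = -86.4°.

I = 0.9467∠-86.4° A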